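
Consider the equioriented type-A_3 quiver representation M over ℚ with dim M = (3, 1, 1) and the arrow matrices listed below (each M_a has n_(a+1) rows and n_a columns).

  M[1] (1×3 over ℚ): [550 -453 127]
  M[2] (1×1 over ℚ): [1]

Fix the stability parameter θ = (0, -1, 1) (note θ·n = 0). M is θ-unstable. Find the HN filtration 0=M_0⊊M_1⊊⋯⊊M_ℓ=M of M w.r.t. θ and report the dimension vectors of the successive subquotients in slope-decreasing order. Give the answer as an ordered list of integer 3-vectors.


Via rank(M_{q-1}∘⋯∘M_p): M ≅ I[1,1]^2, I[1,3].
μ_θ-semistable layers: μ^(1)=1; μ^(2)=0; μ^(3)=-1/2

((0, 0, 1); (2, 0, 0); (1, 1, 0))


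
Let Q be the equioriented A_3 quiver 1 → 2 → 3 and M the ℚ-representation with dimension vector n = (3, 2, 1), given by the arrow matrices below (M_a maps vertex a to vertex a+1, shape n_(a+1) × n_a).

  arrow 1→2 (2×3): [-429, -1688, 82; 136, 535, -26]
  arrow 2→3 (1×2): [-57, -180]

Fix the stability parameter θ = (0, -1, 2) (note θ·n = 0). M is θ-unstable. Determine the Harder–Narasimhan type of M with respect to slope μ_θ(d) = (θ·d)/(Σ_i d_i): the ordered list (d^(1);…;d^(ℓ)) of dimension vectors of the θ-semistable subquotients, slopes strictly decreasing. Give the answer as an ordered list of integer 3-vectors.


Interval decomposition of M: I[1,1], I[1,2], I[1,3].
HN type (ℓ=3): μ^(1)=2; μ^(2)=0; μ^(3)=-1/2

((0, 0, 1); (1, 0, 0); (2, 2, 0))


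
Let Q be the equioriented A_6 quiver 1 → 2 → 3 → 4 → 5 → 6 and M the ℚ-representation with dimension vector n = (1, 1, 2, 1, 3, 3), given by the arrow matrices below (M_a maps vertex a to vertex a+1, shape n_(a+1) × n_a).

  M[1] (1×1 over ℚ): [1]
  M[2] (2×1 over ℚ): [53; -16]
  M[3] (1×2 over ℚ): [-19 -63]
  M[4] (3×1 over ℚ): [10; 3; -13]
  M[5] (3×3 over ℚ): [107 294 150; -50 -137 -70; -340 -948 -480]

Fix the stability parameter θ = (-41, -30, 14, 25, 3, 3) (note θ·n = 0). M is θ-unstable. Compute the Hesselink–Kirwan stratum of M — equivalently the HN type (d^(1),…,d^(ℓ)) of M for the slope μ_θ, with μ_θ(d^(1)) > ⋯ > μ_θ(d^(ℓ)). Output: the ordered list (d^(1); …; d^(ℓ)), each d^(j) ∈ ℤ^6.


Barcode: M ≅ I[1,6], I[3,3], I[5,5], I[5,6], I[6,6]. HN layers by μ_θ (5 steps, strictly decreasing):
  μ^(1)=14; μ^(2)=45/4; μ^(3)=3; μ^(4)=-30; μ^(5)=-41

((0, 0, 1, 0, 0, 0); (0, 0, 1, 1, 1, 1); (0, 0, 0, 0, 2, 2); (0, 1, 0, 0, 0, 0); (1, 0, 0, 0, 0, 0))


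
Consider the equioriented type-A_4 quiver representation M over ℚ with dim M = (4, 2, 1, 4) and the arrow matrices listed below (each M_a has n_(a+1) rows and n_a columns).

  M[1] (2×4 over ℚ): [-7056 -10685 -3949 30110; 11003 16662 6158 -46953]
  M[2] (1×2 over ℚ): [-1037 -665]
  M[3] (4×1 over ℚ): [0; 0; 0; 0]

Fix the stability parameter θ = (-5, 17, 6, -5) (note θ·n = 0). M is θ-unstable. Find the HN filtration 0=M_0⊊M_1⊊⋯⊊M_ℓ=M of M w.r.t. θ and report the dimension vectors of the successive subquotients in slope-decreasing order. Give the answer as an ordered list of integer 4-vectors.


Via rank(M_{q-1}∘⋯∘M_p): M ≅ I[1,1]^2, I[1,2], I[1,3], I[4,4]^4.
μ_θ-semistable layers: μ^(1)=17; μ^(2)=23/2; μ^(3)=-5

((0, 1, 0, 0); (0, 1, 1, 0); (4, 0, 0, 4))


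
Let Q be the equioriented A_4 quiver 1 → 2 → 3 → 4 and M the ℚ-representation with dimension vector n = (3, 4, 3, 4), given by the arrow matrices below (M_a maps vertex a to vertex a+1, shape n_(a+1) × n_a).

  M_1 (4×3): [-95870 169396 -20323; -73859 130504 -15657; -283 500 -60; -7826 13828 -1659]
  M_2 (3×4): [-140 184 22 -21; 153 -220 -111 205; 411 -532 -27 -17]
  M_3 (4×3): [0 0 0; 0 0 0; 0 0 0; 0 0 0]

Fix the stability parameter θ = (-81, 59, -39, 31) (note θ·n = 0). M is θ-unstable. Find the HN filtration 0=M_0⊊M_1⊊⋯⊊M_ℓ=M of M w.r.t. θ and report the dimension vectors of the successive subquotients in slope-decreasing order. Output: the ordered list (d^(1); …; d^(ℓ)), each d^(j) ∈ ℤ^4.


Barcode: M ≅ I[1,1], I[1,3]^2, I[2,2], I[2,3], I[4,4]^4. HN layers by μ_θ (4 steps, strictly decreasing):
  μ^(1)=59; μ^(2)=31; μ^(3)=10; μ^(4)=-81

((0, 1, 0, 0); (0, 0, 0, 4); (0, 3, 3, 0); (3, 0, 0, 0))


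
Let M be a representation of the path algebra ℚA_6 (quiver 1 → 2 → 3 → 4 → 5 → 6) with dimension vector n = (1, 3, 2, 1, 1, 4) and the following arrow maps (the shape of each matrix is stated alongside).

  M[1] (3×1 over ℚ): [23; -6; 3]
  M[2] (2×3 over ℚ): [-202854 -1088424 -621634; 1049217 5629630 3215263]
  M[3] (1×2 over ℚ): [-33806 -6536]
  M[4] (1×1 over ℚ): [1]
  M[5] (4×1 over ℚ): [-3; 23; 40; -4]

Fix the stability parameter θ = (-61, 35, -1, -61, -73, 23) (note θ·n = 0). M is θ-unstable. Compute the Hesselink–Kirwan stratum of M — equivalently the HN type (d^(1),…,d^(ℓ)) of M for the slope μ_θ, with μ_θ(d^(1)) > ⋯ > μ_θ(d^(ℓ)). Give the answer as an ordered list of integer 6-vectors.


Barcode: M ≅ I[1,2], I[2,3], I[2,6], I[6,6]^3. HN layers by μ_θ (5 steps, strictly decreasing):
  μ^(1)=35; μ^(2)=23; μ^(3)=17; μ^(4)=-25; μ^(5)=-61

((0, 1, 0, 0, 0, 0); (0, 0, 0, 0, 0, 4); (0, 1, 1, 0, 0, 0); (0, 1, 1, 1, 1, 0); (1, 0, 0, 0, 0, 0))


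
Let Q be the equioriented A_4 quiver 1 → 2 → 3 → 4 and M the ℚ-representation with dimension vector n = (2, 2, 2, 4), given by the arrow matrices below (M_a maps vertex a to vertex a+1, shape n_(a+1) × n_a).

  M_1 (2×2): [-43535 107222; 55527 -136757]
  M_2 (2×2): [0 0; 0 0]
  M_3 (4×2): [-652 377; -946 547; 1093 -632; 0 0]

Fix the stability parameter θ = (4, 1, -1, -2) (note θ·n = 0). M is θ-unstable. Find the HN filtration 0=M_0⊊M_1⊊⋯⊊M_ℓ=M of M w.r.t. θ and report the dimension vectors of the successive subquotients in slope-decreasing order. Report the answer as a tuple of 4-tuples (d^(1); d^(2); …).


Barcode: M ≅ I[1,2]^2, I[3,4]^2, I[4,4]^2. HN layers by μ_θ (3 steps, strictly decreasing):
  μ^(1)=5/2; μ^(2)=-3/2; μ^(3)=-2

((2, 2, 0, 0); (0, 0, 2, 2); (0, 0, 0, 2))


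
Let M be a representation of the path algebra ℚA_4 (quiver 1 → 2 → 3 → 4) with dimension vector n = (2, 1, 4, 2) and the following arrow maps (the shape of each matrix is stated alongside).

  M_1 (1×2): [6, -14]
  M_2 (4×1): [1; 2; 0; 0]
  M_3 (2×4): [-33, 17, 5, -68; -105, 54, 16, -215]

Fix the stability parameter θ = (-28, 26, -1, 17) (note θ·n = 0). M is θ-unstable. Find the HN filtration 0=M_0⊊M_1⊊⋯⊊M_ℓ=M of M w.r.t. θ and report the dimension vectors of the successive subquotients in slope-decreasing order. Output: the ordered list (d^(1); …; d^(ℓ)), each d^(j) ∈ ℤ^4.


Barcode: M ≅ I[1,1], I[1,4], I[3,3]^2, I[3,4]. HN layers by μ_θ (4 steps, strictly decreasing):
  μ^(1)=17; μ^(2)=25/2; μ^(3)=-1; μ^(4)=-28

((0, 0, 0, 2); (0, 1, 1, 0); (0, 0, 3, 0); (2, 0, 0, 0))


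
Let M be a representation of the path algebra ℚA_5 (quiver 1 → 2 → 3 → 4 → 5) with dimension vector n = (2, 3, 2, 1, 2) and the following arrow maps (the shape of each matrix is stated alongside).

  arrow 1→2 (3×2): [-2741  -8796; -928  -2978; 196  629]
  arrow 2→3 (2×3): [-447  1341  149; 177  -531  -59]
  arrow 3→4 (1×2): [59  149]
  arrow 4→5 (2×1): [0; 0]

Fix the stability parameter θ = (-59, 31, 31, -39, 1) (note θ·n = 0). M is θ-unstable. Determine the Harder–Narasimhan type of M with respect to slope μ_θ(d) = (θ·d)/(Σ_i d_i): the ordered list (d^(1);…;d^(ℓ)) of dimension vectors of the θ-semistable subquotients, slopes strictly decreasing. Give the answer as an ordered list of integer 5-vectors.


Barcode: M ≅ I[1,2], I[1,3], I[2,2], I[3,4], I[5,5]^2. HN layers by μ_θ (4 steps, strictly decreasing):
  μ^(1)=31; μ^(2)=1; μ^(3)=-4; μ^(4)=-59

((0, 3, 1, 0, 0); (0, 0, 0, 0, 2); (0, 0, 1, 1, 0); (2, 0, 0, 0, 0))


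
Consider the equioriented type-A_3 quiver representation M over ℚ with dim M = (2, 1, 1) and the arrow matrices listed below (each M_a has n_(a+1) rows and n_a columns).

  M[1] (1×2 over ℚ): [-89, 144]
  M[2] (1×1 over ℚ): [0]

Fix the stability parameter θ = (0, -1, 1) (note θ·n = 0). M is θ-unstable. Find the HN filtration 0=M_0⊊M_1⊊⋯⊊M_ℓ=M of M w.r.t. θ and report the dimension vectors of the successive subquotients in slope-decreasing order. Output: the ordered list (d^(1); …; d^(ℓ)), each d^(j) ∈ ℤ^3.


Via rank(M_{q-1}∘⋯∘M_p): M ≅ I[1,1], I[1,2], I[3,3].
μ_θ-semistable layers: μ^(1)=1; μ^(2)=0; μ^(3)=-1/2

((0, 0, 1); (1, 0, 0); (1, 1, 0))


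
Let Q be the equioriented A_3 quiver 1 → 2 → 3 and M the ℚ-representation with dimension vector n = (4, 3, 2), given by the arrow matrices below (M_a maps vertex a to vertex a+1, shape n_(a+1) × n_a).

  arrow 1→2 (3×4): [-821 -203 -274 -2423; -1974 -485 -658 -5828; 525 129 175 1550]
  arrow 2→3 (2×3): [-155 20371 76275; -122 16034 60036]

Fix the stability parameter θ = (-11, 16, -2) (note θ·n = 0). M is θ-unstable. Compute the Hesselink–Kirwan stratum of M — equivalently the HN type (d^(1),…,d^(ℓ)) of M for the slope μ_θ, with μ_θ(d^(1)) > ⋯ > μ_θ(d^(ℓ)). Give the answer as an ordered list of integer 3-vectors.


Barcode: M ≅ I[1,1], I[1,2], I[1,3]^2. HN layers by μ_θ (3 steps, strictly decreasing):
  μ^(1)=16; μ^(2)=7; μ^(3)=-11

((0, 1, 0); (0, 2, 2); (4, 0, 0))


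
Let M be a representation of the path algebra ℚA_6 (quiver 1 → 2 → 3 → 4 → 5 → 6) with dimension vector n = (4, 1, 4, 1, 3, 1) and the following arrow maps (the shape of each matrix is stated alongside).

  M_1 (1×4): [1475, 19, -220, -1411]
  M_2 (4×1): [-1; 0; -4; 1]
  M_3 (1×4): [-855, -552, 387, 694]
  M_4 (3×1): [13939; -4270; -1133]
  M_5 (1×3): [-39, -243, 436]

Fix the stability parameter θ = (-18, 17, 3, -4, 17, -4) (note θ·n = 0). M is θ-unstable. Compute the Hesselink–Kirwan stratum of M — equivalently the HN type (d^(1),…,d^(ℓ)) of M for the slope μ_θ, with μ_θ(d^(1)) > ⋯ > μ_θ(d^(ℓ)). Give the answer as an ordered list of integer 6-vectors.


Barcode: M ≅ I[1,1]^3, I[1,6], I[3,3]^3, I[5,5]^2. HN layers by μ_θ (5 steps, strictly decreasing):
  μ^(1)=17; μ^(2)=13/2; μ^(3)=16/3; μ^(4)=3; μ^(5)=-18

((0, 0, 0, 0, 2, 0); (0, 0, 0, 0, 1, 1); (0, 1, 1, 1, 0, 0); (0, 0, 3, 0, 0, 0); (4, 0, 0, 0, 0, 0))


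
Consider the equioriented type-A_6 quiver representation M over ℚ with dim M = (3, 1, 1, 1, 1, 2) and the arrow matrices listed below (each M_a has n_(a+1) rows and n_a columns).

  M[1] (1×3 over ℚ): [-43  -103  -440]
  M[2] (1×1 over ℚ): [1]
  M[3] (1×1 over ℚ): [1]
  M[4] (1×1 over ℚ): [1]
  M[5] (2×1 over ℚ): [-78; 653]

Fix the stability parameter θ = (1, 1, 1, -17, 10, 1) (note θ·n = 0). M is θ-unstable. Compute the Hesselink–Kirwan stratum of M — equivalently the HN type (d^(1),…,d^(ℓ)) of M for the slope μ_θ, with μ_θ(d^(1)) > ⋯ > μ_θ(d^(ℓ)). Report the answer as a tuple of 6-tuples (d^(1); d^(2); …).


Via rank(M_{q-1}∘⋯∘M_p): M ≅ I[1,1]^2, I[1,6], I[6,6].
μ_θ-semistable layers: μ^(1)=11/2; μ^(2)=1; μ^(3)=-7/2

((0, 0, 0, 0, 1, 1); (2, 0, 0, 0, 0, 1); (1, 1, 1, 1, 0, 0))


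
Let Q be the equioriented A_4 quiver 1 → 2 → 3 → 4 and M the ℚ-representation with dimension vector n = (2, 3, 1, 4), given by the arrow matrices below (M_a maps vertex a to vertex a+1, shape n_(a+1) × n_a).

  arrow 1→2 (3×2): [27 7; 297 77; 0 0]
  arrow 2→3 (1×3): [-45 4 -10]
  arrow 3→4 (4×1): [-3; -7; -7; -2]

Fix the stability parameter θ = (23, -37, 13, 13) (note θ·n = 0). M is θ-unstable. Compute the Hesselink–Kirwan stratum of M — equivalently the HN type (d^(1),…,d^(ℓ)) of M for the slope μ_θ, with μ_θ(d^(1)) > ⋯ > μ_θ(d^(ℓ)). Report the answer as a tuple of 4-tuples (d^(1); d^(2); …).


Barcode: M ≅ I[1,1], I[1,4], I[2,2]^2, I[4,4]^3. HN layers by μ_θ (4 steps, strictly decreasing):
  μ^(1)=23; μ^(2)=13; μ^(3)=-7; μ^(4)=-37

((1, 0, 0, 0); (0, 0, 1, 4); (1, 1, 0, 0); (0, 2, 0, 0))


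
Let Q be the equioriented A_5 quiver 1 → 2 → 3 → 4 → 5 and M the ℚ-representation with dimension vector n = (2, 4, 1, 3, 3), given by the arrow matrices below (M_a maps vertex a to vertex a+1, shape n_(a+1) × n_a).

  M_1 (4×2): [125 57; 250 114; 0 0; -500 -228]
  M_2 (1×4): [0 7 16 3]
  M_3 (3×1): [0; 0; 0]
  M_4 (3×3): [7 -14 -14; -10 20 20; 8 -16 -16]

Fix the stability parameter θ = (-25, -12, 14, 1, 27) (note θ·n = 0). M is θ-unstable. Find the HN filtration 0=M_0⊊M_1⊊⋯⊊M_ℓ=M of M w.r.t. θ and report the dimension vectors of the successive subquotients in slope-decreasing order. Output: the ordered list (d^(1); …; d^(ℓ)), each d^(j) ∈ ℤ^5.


Barcode: M ≅ I[1,1], I[1,3], I[2,2]^3, I[4,4]^2, I[4,5], I[5,5]^2. HN layers by μ_θ (5 steps, strictly decreasing):
  μ^(1)=27; μ^(2)=14; μ^(3)=1; μ^(4)=-12; μ^(5)=-25

((0, 0, 0, 0, 3); (0, 0, 1, 0, 0); (0, 0, 0, 3, 0); (0, 4, 0, 0, 0); (2, 0, 0, 0, 0))


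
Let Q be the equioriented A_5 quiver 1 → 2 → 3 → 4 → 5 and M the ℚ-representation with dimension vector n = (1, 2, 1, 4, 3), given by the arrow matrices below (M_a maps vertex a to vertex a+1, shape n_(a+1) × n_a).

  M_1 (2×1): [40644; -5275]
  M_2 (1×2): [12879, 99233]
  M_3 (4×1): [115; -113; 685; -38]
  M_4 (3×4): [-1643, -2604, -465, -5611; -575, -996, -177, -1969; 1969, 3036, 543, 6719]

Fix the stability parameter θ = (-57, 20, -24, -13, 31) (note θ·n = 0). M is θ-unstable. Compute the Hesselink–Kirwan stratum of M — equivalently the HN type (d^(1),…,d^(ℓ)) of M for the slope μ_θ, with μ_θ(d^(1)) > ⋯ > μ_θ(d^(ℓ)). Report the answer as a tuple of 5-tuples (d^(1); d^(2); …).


Interval decomposition of M: I[1,4], I[2,2], I[4,4], I[4,5]^2, I[5,5].
HN type (ℓ=5): μ^(1)=31; μ^(2)=20; μ^(3)=-17/3; μ^(4)=-13; μ^(5)=-57

((0, 0, 0, 0, 3); (0, 1, 0, 0, 0); (0, 1, 1, 1, 0); (0, 0, 0, 3, 0); (1, 0, 0, 0, 0))


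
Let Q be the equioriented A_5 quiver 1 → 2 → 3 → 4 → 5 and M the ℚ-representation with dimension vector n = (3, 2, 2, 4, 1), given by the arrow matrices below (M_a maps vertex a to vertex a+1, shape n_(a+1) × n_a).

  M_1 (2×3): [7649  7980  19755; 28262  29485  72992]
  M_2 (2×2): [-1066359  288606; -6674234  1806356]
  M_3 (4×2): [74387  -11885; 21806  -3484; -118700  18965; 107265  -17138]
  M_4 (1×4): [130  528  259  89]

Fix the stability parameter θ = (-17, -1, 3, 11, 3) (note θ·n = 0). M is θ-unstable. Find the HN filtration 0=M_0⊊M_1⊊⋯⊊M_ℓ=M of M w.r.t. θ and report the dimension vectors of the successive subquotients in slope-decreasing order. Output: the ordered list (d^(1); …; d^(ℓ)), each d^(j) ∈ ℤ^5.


Via rank(M_{q-1}∘⋯∘M_p): M ≅ I[1,1], I[1,2], I[1,5], I[3,4], I[4,4]^2.
μ_θ-semistable layers: μ^(1)=11; μ^(2)=7; μ^(3)=3; μ^(4)=-1; μ^(5)=-17

((0, 0, 0, 3, 0); (0, 0, 0, 1, 1); (0, 0, 2, 0, 0); (0, 2, 0, 0, 0); (3, 0, 0, 0, 0))


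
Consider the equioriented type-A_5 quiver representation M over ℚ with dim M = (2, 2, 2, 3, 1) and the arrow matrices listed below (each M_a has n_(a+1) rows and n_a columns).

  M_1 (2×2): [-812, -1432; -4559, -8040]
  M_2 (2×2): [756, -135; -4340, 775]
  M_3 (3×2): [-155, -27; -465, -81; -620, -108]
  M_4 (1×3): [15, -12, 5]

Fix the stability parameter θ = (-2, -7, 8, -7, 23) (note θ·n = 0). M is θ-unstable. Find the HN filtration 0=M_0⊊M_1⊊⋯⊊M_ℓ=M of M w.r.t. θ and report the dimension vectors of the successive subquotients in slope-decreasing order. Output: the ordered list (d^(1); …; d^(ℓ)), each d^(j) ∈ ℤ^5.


Interval decomposition of M: I[1,2], I[1,3], I[3,5], I[4,4]^2.
HN type (ℓ=5): μ^(1)=23; μ^(2)=8; μ^(3)=1/2; μ^(4)=-9/2; μ^(5)=-7

((0, 0, 0, 0, 1); (0, 0, 1, 0, 0); (0, 0, 1, 1, 0); (2, 2, 0, 0, 0); (0, 0, 0, 2, 0))


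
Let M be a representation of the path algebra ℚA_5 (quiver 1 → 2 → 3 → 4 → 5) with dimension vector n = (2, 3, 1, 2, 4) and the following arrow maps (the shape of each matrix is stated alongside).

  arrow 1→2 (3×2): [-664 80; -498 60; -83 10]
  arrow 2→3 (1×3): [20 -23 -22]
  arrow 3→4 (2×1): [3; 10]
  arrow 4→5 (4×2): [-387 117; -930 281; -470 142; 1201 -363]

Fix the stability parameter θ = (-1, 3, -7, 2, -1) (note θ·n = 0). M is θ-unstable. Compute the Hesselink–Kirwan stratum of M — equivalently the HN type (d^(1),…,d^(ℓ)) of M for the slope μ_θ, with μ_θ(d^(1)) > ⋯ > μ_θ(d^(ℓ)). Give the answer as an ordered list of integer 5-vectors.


Barcode: M ≅ I[1,1], I[1,2], I[2,2], I[2,5], I[4,5], I[5,5]^2. HN layers by μ_θ (4 steps, strictly decreasing):
  μ^(1)=3; μ^(2)=1/2; μ^(3)=-1; μ^(4)=-2

((0, 2, 0, 0, 0); (0, 0, 0, 2, 2); (2, 0, 0, 0, 2); (0, 1, 1, 0, 0))


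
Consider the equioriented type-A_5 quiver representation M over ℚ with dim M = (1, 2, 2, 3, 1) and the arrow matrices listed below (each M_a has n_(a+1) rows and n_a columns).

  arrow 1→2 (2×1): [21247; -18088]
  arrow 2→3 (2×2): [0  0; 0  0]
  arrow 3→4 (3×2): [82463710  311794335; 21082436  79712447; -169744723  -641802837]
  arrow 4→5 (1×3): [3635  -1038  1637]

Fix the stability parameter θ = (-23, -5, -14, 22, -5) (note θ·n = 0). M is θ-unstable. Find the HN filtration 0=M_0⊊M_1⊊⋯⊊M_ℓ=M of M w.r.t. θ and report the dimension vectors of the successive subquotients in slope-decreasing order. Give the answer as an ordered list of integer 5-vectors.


Via rank(M_{q-1}∘⋯∘M_p): M ≅ I[1,2], I[2,2], I[3,4], I[3,5], I[4,4].
μ_θ-semistable layers: μ^(1)=22; μ^(2)=17/2; μ^(3)=-5; μ^(4)=-14; μ^(5)=-23

((0, 0, 0, 2, 0); (0, 0, 0, 1, 1); (0, 2, 0, 0, 0); (0, 0, 2, 0, 0); (1, 0, 0, 0, 0))


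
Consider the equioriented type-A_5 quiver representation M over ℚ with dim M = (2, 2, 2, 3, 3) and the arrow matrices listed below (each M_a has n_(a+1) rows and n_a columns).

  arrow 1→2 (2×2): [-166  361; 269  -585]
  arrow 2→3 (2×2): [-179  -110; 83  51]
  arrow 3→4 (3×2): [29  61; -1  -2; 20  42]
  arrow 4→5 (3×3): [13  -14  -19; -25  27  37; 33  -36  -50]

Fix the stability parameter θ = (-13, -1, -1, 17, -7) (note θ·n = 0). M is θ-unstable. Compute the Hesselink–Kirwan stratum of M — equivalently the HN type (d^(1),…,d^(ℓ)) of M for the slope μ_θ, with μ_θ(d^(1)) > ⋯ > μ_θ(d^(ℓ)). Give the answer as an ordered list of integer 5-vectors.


Via rank(M_{q-1}∘⋯∘M_p): M ≅ I[1,5]^2, I[4,5].
μ_θ-semistable layers: μ^(1)=5; μ^(2)=-1; μ^(3)=-13

((0, 0, 0, 3, 3); (0, 2, 2, 0, 0); (2, 0, 0, 0, 0))


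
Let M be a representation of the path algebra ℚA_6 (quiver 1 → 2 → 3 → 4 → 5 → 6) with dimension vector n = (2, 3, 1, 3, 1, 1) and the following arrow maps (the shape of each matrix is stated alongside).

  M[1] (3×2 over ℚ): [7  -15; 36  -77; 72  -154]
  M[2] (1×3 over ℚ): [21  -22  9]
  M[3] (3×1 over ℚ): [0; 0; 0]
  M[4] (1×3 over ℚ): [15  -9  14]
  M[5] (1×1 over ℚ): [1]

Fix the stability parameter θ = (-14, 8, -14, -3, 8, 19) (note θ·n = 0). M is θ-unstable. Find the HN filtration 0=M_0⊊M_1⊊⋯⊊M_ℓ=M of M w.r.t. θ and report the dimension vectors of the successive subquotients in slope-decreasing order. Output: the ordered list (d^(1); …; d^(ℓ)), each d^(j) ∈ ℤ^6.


Barcode: M ≅ I[1,2], I[1,3], I[2,2], I[4,4]^2, I[4,6]. HN layers by μ_θ (4 steps, strictly decreasing):
  μ^(1)=19; μ^(2)=8; μ^(3)=-3; μ^(4)=-14

((0, 0, 0, 0, 0, 1); (0, 2, 0, 0, 1, 0); (0, 1, 1, 3, 0, 0); (2, 0, 0, 0, 0, 0))


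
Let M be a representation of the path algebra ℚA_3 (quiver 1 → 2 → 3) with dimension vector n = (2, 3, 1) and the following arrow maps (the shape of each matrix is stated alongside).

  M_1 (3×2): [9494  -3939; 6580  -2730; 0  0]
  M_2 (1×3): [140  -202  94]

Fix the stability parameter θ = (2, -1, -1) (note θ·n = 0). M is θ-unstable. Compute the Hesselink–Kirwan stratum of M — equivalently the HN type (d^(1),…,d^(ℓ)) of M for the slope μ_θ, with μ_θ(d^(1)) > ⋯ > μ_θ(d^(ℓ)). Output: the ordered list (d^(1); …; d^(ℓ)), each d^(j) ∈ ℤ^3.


Interval decomposition of M: I[1,1], I[1,2], I[2,2], I[2,3].
HN type (ℓ=3): μ^(1)=2; μ^(2)=1/2; μ^(3)=-1

((1, 0, 0); (1, 1, 0); (0, 2, 1))


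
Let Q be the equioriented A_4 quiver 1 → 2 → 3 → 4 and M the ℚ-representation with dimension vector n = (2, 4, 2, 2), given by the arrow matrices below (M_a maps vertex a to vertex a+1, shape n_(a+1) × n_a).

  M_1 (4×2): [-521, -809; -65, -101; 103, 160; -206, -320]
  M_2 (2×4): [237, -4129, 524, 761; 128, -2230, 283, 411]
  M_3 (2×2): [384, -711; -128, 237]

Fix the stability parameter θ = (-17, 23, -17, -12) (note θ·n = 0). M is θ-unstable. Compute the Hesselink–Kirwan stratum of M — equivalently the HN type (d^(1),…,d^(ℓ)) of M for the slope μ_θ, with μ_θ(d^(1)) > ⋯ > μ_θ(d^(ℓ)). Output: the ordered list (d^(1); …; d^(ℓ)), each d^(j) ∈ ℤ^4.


Barcode: M ≅ I[1,3], I[1,4], I[2,2]^2, I[4,4]. HN layers by μ_θ (5 steps, strictly decreasing):
  μ^(1)=23; μ^(2)=3; μ^(3)=-2; μ^(4)=-12; μ^(5)=-17

((0, 2, 0, 0); (0, 1, 1, 0); (0, 1, 1, 1); (0, 0, 0, 1); (2, 0, 0, 0))


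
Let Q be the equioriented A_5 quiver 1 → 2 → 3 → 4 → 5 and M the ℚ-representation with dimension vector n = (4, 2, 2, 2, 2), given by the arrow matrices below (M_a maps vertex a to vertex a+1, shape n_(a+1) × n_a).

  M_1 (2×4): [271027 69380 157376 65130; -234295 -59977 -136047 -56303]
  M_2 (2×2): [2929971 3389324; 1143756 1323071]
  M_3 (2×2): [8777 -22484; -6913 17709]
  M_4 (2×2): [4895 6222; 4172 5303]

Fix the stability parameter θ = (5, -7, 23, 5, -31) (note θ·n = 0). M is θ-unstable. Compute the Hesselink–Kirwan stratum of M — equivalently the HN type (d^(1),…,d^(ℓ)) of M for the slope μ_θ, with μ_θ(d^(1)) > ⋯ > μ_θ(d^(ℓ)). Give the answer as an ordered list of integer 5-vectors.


Interval decomposition of M: I[1,1]^2, I[1,5]^2.
HN type (ℓ=2): μ^(1)=5; μ^(2)=-1

((2, 0, 0, 0, 0); (2, 2, 2, 2, 2))


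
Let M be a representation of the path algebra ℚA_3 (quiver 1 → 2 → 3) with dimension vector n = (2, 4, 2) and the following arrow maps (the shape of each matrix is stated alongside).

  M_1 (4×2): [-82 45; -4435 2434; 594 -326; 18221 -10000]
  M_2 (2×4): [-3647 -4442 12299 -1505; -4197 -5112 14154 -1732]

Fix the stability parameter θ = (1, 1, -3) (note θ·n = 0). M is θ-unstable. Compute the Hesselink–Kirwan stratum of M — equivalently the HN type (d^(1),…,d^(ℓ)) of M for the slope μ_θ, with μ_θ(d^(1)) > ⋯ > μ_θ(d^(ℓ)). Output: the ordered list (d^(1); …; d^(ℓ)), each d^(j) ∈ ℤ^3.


Barcode: M ≅ I[1,3]^2, I[2,2]^2. HN layers by μ_θ (2 steps, strictly decreasing):
  μ^(1)=1; μ^(2)=-1/3

((0, 2, 0); (2, 2, 2))


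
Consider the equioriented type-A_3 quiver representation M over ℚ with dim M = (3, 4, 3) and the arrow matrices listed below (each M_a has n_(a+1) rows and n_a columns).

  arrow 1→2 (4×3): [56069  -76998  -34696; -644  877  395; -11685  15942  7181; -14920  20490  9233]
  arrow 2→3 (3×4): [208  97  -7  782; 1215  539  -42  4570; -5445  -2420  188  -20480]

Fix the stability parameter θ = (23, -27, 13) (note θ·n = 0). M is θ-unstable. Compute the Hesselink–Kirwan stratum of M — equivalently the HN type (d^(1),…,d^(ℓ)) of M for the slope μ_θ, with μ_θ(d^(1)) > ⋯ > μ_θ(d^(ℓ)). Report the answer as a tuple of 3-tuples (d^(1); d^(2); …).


Via rank(M_{q-1}∘⋯∘M_p): M ≅ I[1,3]^3, I[2,2].
μ_θ-semistable layers: μ^(1)=13; μ^(2)=-2; μ^(3)=-27

((0, 0, 3); (3, 3, 0); (0, 1, 0))


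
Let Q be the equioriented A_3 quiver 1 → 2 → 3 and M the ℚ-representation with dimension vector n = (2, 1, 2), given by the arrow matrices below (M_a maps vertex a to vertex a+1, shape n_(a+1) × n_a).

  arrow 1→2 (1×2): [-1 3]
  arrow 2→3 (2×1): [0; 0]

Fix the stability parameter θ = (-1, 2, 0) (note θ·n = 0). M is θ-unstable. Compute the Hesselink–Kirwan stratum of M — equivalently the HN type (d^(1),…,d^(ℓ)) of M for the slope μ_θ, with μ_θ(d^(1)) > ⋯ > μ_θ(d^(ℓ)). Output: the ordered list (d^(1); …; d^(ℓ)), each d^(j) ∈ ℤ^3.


Interval decomposition of M: I[1,1], I[1,2], I[3,3]^2.
HN type (ℓ=3): μ^(1)=2; μ^(2)=0; μ^(3)=-1

((0, 1, 0); (0, 0, 2); (2, 0, 0))


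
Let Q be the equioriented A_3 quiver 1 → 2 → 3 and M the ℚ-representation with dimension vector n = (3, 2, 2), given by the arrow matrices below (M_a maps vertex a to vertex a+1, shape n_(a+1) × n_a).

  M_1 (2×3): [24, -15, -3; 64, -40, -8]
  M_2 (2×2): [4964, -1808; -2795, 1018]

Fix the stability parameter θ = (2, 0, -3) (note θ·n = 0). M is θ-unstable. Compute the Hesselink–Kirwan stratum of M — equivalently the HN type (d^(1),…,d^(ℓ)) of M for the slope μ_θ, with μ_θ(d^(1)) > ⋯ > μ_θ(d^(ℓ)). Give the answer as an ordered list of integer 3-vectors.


Barcode: M ≅ I[1,1]^2, I[1,3], I[2,3]. HN layers by μ_θ (3 steps, strictly decreasing):
  μ^(1)=2; μ^(2)=-1/3; μ^(3)=-3/2

((2, 0, 0); (1, 1, 1); (0, 1, 1))


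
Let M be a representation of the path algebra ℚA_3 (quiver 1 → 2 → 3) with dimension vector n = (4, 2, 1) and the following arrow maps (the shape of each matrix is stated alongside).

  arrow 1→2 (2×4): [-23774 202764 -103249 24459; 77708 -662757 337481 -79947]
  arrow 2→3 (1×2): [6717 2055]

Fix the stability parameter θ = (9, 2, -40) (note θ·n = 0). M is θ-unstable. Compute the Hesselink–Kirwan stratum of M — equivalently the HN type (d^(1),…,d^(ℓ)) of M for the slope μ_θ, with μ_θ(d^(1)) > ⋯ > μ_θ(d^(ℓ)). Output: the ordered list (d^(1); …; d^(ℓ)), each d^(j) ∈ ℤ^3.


Via rank(M_{q-1}∘⋯∘M_p): M ≅ I[1,1]^2, I[1,2], I[1,3].
μ_θ-semistable layers: μ^(1)=9; μ^(2)=11/2; μ^(3)=-29/3

((2, 0, 0); (1, 1, 0); (1, 1, 1))


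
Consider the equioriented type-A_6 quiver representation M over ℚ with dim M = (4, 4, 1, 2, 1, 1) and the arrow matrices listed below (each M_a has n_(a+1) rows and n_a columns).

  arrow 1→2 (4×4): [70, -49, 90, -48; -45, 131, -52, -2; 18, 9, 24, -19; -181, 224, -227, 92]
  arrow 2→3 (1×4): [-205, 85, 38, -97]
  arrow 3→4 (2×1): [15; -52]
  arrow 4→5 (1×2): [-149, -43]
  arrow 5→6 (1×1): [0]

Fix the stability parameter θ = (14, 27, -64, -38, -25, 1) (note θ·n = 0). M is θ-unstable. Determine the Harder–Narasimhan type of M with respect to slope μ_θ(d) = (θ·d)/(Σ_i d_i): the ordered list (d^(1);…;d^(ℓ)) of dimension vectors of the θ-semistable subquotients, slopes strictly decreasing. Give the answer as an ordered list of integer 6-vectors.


Interval decomposition of M: I[1,2]^3, I[1,5], I[4,4], I[6,6].
HN type (ℓ=5): μ^(1)=27; μ^(2)=14; μ^(3)=1; μ^(4)=-86/5; μ^(5)=-38

((0, 3, 0, 0, 0, 0); (3, 0, 0, 0, 0, 0); (0, 0, 0, 0, 0, 1); (1, 1, 1, 1, 1, 0); (0, 0, 0, 1, 0, 0))


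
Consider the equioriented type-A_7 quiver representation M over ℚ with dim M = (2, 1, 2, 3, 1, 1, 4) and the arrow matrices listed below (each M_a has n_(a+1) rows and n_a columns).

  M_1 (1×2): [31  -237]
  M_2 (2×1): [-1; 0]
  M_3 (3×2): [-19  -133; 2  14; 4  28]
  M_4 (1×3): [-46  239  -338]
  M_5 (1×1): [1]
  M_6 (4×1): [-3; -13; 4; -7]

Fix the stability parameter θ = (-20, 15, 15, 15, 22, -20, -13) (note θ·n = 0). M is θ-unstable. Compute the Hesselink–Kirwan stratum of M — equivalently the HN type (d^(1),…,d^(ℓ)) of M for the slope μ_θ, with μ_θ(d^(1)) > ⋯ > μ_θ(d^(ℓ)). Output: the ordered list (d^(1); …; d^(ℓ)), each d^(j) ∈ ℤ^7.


Via rank(M_{q-1}∘⋯∘M_p): M ≅ I[1,1], I[1,4], I[3,3], I[4,4], I[4,7], I[7,7]^3.
μ_θ-semistable layers: μ^(1)=15; μ^(2)=1; μ^(3)=-13; μ^(4)=-20

((0, 1, 2, 2, 0, 0, 0); (0, 0, 0, 1, 1, 1, 1); (0, 0, 0, 0, 0, 0, 3); (2, 0, 0, 0, 0, 0, 0))


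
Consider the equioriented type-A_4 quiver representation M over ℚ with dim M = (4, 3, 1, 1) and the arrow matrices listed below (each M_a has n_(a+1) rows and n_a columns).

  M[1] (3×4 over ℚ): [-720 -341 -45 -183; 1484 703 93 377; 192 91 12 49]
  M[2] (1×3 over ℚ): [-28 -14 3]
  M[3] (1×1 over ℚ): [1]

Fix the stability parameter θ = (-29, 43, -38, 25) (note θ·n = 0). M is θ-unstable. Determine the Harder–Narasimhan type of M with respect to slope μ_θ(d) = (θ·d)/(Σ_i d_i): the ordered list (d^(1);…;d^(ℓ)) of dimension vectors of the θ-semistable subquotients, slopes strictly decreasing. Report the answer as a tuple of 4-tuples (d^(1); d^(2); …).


Interval decomposition of M: I[1,1], I[1,2]^2, I[1,4].
HN type (ℓ=4): μ^(1)=43; μ^(2)=25; μ^(3)=5/2; μ^(4)=-29

((0, 2, 0, 0); (0, 0, 0, 1); (0, 1, 1, 0); (4, 0, 0, 0))


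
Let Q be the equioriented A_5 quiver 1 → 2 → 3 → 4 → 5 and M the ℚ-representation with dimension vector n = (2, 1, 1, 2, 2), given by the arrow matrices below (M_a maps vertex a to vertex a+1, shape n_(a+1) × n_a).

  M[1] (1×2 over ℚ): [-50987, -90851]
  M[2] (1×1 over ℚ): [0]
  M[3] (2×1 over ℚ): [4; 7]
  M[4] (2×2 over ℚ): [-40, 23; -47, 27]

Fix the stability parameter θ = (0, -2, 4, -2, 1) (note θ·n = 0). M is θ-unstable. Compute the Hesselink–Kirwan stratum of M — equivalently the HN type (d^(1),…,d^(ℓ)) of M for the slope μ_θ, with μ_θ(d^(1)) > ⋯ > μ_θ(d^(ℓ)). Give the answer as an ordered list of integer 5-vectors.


Interval decomposition of M: I[1,1], I[1,2], I[3,5], I[4,5].
HN type (ℓ=4): μ^(1)=1; μ^(2)=0; μ^(3)=-1; μ^(4)=-2

((0, 0, 1, 1, 2); (1, 0, 0, 0, 0); (1, 1, 0, 0, 0); (0, 0, 0, 1, 0))


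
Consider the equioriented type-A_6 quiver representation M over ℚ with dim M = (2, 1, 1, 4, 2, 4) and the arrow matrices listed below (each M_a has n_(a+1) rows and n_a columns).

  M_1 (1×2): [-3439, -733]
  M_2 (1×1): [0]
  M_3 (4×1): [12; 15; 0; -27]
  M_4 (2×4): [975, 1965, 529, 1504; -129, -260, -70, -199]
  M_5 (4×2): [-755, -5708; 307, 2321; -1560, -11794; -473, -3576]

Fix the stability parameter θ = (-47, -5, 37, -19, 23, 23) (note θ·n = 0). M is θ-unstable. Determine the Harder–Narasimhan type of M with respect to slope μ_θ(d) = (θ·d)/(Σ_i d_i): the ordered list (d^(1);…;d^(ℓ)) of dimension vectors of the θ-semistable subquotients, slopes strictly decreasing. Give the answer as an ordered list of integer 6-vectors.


Interval decomposition of M: I[1,1], I[1,2], I[3,6], I[4,4]^2, I[4,6], I[6,6]^2.
HN type (ℓ=5): μ^(1)=23; μ^(2)=9; μ^(3)=-5; μ^(4)=-19; μ^(5)=-47

((0, 0, 0, 0, 2, 4); (0, 0, 1, 1, 0, 0); (0, 1, 0, 0, 0, 0); (0, 0, 0, 3, 0, 0); (2, 0, 0, 0, 0, 0))


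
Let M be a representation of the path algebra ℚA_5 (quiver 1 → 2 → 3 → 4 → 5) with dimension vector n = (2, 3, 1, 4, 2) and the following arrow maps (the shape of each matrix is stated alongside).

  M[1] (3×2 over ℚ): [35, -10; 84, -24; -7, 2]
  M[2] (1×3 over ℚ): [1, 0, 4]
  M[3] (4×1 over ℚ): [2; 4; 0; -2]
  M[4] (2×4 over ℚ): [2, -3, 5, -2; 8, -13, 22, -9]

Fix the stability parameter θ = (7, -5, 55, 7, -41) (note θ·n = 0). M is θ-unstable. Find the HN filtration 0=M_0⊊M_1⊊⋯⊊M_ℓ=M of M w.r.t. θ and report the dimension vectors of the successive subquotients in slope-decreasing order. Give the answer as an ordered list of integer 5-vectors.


Interval decomposition of M: I[1,1], I[1,5], I[2,2]^2, I[4,4]^2, I[4,5].
HN type (ℓ=4): μ^(1)=7; μ^(2)=1; μ^(3)=-5; μ^(4)=-17

((1, 0, 1, 3, 1); (1, 1, 0, 0, 0); (0, 2, 0, 0, 0); (0, 0, 0, 1, 1))


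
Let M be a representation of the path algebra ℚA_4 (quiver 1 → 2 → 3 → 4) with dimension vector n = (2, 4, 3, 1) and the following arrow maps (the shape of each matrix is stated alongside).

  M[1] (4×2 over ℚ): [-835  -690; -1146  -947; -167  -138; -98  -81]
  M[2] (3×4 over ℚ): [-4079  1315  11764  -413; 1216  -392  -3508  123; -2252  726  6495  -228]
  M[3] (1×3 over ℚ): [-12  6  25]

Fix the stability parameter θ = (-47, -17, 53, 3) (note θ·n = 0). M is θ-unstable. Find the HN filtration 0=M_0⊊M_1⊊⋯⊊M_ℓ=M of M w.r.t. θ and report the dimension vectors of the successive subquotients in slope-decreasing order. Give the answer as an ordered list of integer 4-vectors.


Barcode: M ≅ I[1,3], I[1,4], I[2,2], I[2,3]. HN layers by μ_θ (4 steps, strictly decreasing):
  μ^(1)=53; μ^(2)=28; μ^(3)=-17; μ^(4)=-47

((0, 0, 2, 0); (0, 0, 1, 1); (0, 4, 0, 0); (2, 0, 0, 0))


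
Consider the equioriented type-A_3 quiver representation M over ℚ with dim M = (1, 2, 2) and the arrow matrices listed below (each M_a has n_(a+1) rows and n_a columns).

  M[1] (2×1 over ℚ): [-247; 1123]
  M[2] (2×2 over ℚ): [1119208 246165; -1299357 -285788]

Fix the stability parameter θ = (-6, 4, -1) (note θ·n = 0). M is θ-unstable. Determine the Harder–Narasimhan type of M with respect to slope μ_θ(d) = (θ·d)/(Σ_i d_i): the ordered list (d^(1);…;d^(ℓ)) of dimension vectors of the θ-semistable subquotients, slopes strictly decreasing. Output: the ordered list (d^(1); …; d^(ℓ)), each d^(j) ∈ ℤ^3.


Barcode: M ≅ I[1,3], I[2,3]. HN layers by μ_θ (2 steps, strictly decreasing):
  μ^(1)=3/2; μ^(2)=-6

((0, 2, 2); (1, 0, 0))


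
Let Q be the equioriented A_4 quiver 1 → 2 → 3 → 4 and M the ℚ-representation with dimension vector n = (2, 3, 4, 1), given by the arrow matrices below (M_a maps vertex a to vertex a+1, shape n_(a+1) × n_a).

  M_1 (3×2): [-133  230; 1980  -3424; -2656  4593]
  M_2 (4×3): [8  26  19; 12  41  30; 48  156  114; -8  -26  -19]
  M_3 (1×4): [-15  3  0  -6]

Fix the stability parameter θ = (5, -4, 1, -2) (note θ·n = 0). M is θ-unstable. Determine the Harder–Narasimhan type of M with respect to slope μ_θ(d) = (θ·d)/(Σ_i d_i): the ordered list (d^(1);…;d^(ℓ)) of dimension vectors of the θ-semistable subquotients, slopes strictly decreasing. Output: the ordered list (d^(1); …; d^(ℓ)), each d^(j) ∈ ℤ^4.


Barcode: M ≅ I[1,2], I[1,4], I[2,3], I[3,3]^2. HN layers by μ_θ (4 steps, strictly decreasing):
  μ^(1)=1; μ^(2)=1/2; μ^(3)=0; μ^(4)=-4

((0, 0, 3, 0); (1, 1, 0, 0); (1, 1, 1, 1); (0, 1, 0, 0))


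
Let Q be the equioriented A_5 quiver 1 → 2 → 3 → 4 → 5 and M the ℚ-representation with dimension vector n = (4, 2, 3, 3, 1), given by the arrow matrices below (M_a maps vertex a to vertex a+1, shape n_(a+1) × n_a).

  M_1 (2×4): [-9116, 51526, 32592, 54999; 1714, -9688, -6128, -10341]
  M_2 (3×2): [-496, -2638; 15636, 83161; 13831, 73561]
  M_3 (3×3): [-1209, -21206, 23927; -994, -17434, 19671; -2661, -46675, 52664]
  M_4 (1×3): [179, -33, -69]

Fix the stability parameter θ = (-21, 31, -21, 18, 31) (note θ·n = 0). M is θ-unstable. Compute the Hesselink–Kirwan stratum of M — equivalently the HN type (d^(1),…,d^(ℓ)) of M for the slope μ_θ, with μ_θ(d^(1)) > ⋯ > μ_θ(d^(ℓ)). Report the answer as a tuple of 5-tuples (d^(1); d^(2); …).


Barcode: M ≅ I[1,1]^2, I[1,4], I[1,5], I[3,4]. HN layers by μ_θ (4 steps, strictly decreasing):
  μ^(1)=31; μ^(2)=18; μ^(3)=5; μ^(4)=-21

((0, 0, 0, 0, 1); (0, 0, 0, 3, 0); (0, 2, 2, 0, 0); (4, 0, 1, 0, 0))


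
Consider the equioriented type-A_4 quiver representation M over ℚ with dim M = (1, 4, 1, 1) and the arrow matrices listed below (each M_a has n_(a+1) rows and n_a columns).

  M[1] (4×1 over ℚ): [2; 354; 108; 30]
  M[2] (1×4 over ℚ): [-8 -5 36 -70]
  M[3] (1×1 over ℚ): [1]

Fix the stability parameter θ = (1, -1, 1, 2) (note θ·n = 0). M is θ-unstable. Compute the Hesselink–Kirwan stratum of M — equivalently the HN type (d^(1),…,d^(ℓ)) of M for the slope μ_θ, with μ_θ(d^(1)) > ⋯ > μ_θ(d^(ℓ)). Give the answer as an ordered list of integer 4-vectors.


Via rank(M_{q-1}∘⋯∘M_p): M ≅ I[1,4], I[2,2]^3.
μ_θ-semistable layers: μ^(1)=2; μ^(2)=1; μ^(3)=0; μ^(4)=-1

((0, 0, 0, 1); (0, 0, 1, 0); (1, 1, 0, 0); (0, 3, 0, 0))


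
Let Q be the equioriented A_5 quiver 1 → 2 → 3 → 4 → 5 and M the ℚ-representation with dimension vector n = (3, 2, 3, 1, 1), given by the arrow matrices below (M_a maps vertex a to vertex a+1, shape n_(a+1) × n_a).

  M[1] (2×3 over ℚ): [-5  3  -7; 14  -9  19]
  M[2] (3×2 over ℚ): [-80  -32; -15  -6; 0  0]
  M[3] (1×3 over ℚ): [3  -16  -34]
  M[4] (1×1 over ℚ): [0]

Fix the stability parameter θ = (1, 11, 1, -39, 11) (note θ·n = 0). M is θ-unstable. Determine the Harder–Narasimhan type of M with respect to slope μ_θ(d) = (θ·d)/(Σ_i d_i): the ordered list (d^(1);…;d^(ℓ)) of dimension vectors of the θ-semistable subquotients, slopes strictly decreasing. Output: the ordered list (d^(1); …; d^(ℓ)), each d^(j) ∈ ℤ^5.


Interval decomposition of M: I[1,1], I[1,2], I[1,3], I[3,3], I[3,4], I[5,5].
HN type (ℓ=4): μ^(1)=11; μ^(2)=6; μ^(3)=1; μ^(4)=-19

((0, 1, 0, 0, 1); (0, 1, 1, 0, 0); (3, 0, 1, 0, 0); (0, 0, 1, 1, 0))


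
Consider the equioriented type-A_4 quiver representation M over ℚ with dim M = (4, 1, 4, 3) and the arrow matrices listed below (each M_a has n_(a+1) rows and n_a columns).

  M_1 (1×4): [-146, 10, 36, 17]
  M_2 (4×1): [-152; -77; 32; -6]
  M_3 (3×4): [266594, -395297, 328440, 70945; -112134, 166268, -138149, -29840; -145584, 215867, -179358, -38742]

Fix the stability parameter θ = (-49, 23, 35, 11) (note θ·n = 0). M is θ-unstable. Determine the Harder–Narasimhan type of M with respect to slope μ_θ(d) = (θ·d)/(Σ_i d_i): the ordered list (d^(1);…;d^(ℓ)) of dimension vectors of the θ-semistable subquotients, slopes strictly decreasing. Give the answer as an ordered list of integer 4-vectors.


Via rank(M_{q-1}∘⋯∘M_p): M ≅ I[1,1]^3, I[1,4], I[3,3], I[3,4]^2.
μ_θ-semistable layers: μ^(1)=35; μ^(2)=23; μ^(3)=-49

((0, 0, 1, 0); (0, 1, 3, 3); (4, 0, 0, 0))


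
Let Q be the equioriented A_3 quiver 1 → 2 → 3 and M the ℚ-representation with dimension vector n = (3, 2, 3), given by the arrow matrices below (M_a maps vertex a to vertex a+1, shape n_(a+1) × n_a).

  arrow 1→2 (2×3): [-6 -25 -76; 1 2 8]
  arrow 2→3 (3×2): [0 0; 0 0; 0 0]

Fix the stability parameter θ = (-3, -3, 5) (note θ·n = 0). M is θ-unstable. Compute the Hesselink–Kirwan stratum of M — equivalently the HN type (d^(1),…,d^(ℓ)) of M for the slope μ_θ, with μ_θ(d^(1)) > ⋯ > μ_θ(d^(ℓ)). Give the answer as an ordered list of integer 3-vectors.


Interval decomposition of M: I[1,1], I[1,2]^2, I[3,3]^3.
HN type (ℓ=2): μ^(1)=5; μ^(2)=-3

((0, 0, 3); (3, 2, 0))


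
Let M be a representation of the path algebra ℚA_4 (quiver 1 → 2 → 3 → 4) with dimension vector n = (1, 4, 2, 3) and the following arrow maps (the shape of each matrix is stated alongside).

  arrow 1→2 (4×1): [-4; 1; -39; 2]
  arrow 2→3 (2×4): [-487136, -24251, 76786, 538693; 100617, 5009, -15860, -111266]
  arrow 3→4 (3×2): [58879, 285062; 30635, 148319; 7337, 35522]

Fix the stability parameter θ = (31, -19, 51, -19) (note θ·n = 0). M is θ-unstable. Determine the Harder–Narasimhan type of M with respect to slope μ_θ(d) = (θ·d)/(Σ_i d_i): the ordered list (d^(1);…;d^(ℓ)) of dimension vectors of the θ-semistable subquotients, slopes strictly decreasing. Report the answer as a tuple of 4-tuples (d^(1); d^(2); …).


Interval decomposition of M: I[1,4], I[2,2]^2, I[2,4], I[4,4].
HN type (ℓ=3): μ^(1)=16; μ^(2)=6; μ^(3)=-19

((0, 0, 2, 2); (1, 1, 0, 0); (0, 3, 0, 1))


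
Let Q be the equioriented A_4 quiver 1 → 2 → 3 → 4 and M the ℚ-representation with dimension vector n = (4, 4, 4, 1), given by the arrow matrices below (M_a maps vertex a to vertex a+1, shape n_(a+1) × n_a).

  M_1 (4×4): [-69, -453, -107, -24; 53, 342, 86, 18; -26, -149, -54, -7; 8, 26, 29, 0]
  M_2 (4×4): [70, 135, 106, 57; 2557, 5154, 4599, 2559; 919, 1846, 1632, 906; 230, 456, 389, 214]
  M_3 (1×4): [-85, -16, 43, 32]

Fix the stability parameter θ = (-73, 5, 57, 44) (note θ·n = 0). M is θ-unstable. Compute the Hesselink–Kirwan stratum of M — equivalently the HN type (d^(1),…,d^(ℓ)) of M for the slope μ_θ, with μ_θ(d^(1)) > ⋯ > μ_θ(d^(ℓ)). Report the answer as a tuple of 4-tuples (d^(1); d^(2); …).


Barcode: M ≅ I[1,3]^3, I[1,4]. HN layers by μ_θ (4 steps, strictly decreasing):
  μ^(1)=57; μ^(2)=101/2; μ^(3)=5; μ^(4)=-73

((0, 0, 3, 0); (0, 0, 1, 1); (0, 4, 0, 0); (4, 0, 0, 0))
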